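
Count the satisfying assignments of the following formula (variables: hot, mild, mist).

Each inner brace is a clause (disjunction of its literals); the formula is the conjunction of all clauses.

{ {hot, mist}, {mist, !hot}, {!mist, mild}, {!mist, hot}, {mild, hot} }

There are 2^3 = 8 truth assignments over (hot, mild, mist).
Check each against the 5 clauses (columns in the order hot, mild, mist):
  F F F  ✗ fails (hot || mist)
  F F T  ✗ fails (!mist || mild)
  F T F  ✗ fails (hot || mist)
  F T T  ✗ fails (!mist || hot)
  T F F  ✗ fails (mist || !hot)
  T F T  ✗ fails (!mist || mild)
  T T F  ✗ fails (mist || !hot)
  T T T  ✓ satisfies all
1 of the 8 rows is a model.

1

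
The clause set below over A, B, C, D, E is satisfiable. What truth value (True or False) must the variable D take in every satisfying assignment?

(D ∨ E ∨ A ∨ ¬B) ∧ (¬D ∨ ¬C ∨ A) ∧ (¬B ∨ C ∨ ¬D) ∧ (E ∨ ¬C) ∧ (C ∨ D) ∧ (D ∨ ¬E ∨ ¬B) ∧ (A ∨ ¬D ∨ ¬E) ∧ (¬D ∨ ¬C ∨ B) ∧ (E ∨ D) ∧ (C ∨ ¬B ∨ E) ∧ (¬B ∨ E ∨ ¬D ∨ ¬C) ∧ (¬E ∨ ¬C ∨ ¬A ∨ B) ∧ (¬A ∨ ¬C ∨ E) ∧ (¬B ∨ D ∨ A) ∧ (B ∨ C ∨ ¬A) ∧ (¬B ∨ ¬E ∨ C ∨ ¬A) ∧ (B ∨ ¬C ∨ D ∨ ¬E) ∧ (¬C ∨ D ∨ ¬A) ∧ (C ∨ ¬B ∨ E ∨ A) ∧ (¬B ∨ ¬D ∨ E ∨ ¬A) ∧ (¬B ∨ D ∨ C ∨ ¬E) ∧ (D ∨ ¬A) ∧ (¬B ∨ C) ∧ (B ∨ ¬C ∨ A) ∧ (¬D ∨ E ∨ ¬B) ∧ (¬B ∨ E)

True

Suppose D = False.
Unit clause (C) forces C = True.
Unit clause (E) forces E = True.
Unit clause (¬B) forces B = False.
That conflicts with the unit clause (B).
So every satisfying assignment has D = True.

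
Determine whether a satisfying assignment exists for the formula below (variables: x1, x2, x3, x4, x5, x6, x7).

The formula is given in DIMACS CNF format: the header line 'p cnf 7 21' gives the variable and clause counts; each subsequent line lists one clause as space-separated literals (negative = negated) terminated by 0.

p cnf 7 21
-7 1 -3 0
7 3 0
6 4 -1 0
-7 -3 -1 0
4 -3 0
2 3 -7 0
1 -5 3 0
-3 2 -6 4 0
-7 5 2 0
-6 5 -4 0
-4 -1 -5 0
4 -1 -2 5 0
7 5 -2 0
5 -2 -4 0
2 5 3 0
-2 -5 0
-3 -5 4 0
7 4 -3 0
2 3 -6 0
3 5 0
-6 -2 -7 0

Yes

Branch on x7: set x7 = False.
The clause (x3) is unit, so x3 = True.
The clause (x4) is unit, so x4 = True.
Branch on x6: set x6 = True.
The clause (x5) is unit, so x5 = True.
The clause (¬x1) is unit, so x1 = False.
The clause (¬x2) is unit, so x2 = False.
All clauses are satisfied.
A satisfying assignment: x1: False; x2: False; x3: True; x4: True; x5: True; x6: True; x7: False.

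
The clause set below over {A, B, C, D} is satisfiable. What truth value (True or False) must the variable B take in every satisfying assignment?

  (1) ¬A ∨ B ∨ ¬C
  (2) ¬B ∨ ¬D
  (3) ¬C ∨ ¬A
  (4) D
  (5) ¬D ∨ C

Suppose B = True.
(¬D) alone gives D = False.
Now (D) is unsatisfied and unit — conflict.
So every satisfying assignment has B = False.

False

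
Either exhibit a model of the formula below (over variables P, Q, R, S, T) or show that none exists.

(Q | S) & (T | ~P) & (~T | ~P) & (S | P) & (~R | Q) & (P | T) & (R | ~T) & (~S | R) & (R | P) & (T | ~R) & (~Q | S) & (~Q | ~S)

Suppose Q = 1.
Unit clause (S) forces S = 1.
Now (~S) is unsatisfied and unit — conflict.
So Q must be the other value — set Q = 0.
Unit clause (S) forces S = 1.
Unit clause (~R) forces R = 0.
Now (R) is unsatisfied and unit — conflict.
Neither Q = 1 nor Q = 0 works.

UNSATISFIABLE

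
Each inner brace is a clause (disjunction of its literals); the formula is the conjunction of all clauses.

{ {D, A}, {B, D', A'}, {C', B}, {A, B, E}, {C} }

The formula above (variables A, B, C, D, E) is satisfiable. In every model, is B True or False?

True

Suppose B = 0.
Unit clause (C') forces C = 0.
Now (C) is unsatisfied and unit — conflict.
So every satisfying assignment has B = True.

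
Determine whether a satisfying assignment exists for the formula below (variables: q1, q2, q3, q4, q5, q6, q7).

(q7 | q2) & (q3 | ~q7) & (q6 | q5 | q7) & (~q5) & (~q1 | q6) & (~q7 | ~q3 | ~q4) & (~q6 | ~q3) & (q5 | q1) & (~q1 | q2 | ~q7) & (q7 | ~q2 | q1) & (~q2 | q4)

Yes

From the singleton clause (~q5), q5 = 0.
From the singleton clause (q1), q1 = 1.
From the singleton clause (q6), q6 = 1.
From the singleton clause (~q3), q3 = 0.
From the singleton clause (~q7), q7 = 0.
From the singleton clause (q2), q2 = 1.
From the singleton clause (q4), q4 = 1.
Every clause now holds.
A satisfying assignment: q1 ↦ 1, q2 ↦ 1, q3 ↦ 0, q4 ↦ 1, q5 ↦ 0, q6 ↦ 1, q7 ↦ 0.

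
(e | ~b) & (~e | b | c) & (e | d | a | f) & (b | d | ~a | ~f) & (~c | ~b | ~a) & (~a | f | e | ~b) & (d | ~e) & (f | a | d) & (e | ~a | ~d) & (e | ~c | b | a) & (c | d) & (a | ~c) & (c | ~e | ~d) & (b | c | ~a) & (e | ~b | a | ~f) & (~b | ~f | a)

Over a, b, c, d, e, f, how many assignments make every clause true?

5

There are 2^6 = 64 truth assignments over (a, b, c, d, e, f).
Split on d. With d = 1, the clauses containing d are satisfied and ~d drops from the rest; 4 of the 2^5 = 32 assignments to the other variables satisfy what remains.
With d = 0, by the same count on the reduced clause set, 1 assignment works.
Total: 4 + 1 = 5.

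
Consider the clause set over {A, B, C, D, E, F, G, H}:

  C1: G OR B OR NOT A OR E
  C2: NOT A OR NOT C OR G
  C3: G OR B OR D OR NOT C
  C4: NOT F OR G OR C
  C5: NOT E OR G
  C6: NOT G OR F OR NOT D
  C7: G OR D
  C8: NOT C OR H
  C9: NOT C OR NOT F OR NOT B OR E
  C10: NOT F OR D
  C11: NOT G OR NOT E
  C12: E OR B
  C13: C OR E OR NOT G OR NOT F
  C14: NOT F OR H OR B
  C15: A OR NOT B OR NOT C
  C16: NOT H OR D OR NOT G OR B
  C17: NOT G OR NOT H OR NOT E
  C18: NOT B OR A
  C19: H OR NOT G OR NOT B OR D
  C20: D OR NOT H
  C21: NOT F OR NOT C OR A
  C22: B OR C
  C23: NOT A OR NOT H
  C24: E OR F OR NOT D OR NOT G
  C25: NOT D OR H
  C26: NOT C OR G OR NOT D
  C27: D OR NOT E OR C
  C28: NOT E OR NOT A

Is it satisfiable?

Unsatisfiable

Suppose E = false.
The clause (B) is unit, so B = true.
The clause (A) is unit, so A = true.
The clause (NOT H) is unit, so H = false.
The clause (NOT C) is unit, so C = false.
The clause (NOT D) is unit, so D = false.
The clause (G) is unit, so G = true.
Now (NOT G) is unsatisfied and unit — conflict.
That branch fails; take E = true instead.
The clause (G) is unit, so G = true.
Now (NOT G) is unsatisfied and unit — conflict.
Both values of E lead to a conflict.
No assignment satisfies every clause.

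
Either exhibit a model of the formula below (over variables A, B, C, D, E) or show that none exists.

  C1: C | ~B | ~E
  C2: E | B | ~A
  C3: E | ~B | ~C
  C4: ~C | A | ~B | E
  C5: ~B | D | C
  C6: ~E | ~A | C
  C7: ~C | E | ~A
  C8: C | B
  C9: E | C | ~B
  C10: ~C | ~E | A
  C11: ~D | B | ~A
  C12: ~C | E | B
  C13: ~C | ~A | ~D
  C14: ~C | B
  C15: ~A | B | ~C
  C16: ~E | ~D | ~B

A ↦ 1; B ↦ 1; C ↦ 1; D ↦ 0; E ↦ 1

Try C = 1.
(B) alone gives B = 1.
(E) alone gives E = 1.
(A) alone gives A = 1.
(~D) alone gives D = 0.
This assignment satisfies each clause.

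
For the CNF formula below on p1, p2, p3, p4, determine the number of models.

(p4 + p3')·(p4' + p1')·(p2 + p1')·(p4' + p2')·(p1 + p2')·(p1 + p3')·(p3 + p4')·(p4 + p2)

1

There are 2^4 = 16 truth assignments over (p1, p2, p3, p4).
Check each against the 8 clauses (columns in the order p1, p2, p3, p4):
  F F F F  ✗ fails (p4 + p2)
  F F F T  ✗ fails (p3 + p4')
  F F T F  ✗ fails (p4 + p3')
  F F T T  ✗ fails (p1 + p3')
  F T F F  ✗ fails (p1 + p2')
  F T F T  ✗ fails (p4' + p2')
  F T T F  ✗ fails (p4 + p3')
  F T T T  ✗ fails (p4' + p2')
  T F F F  ✗ fails (p2 + p1')
  T F F T  ✗ fails (p4' + p1')
  T F T F  ✗ fails (p4 + p3')
  T F T T  ✗ fails (p4' + p1')
  T T F F  ✓ satisfies all
  T T F T  ✗ fails (p4' + p1')
  T T T F  ✗ fails (p4 + p3')
  T T T T  ✗ fails (p4' + p1')
1 of the 16 rows is a model.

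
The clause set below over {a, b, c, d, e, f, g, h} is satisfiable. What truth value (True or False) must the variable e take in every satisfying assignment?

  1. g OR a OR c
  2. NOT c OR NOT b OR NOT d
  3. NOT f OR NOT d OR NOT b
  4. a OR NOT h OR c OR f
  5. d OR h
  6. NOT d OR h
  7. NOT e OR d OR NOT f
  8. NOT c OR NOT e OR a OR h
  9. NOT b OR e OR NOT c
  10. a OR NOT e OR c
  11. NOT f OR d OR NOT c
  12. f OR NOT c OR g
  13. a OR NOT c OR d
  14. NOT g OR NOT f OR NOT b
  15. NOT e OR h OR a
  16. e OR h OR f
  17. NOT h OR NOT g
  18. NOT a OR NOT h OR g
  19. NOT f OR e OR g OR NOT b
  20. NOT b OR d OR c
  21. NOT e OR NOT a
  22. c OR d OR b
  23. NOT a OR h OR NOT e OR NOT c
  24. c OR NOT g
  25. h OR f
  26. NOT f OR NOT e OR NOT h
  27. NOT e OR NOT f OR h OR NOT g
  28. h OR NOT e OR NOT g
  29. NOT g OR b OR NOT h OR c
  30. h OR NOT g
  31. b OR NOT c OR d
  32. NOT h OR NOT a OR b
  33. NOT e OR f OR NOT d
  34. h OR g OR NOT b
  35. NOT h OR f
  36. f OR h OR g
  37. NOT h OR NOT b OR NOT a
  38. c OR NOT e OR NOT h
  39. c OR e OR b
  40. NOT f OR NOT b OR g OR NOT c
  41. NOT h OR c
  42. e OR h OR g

Suppose e = true.
Unit clause (NOT a) forces a = false.
Unit clause (c) forces c = true.
Unit clause (h) forces h = true.
Unit clause (d) forces d = true.
Unit clause (NOT b) forces b = false.
Unit clause (NOT g) forces g = false.
Unit clause (f) forces f = true.
But (NOT f) is also a unit clause — contradiction.
So every satisfying assignment has e = False.

False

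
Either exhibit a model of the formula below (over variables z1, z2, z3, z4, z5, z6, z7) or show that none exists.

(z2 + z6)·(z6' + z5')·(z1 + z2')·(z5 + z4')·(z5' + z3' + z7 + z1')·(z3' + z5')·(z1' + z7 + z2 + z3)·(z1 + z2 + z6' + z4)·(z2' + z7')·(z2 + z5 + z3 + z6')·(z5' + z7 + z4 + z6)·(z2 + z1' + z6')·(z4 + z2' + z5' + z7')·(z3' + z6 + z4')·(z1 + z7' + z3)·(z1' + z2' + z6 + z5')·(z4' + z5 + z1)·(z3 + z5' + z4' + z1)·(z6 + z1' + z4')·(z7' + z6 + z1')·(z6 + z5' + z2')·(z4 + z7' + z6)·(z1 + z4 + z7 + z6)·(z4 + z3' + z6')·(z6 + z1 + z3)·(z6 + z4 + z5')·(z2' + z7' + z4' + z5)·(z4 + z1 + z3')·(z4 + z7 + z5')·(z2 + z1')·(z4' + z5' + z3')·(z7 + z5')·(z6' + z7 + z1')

z1=1; z2=1; z3=1; z4=0; z5=0; z6=0; z7=0

Branch on z2: set z2 = 1.
From the singleton clause (z1), z1 = 1.
From the singleton clause (z7'), z7 = 0.
From the singleton clause (z5'), z5 = 0.
From the singleton clause (z4'), z4 = 0.
From the singleton clause (z6'), z6 = 0.
Every clause is now satisfied; z3 is unconstrained.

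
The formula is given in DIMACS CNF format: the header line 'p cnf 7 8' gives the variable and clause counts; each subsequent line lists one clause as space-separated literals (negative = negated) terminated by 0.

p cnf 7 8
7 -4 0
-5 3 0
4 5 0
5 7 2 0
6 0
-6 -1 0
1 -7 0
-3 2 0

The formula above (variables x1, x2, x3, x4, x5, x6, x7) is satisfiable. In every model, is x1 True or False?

False

Suppose x1 = True.
From the singleton clause (x6), x6 = True.
But (¬x6) is also a unit clause — contradiction.
So every satisfying assignment has x1 = False.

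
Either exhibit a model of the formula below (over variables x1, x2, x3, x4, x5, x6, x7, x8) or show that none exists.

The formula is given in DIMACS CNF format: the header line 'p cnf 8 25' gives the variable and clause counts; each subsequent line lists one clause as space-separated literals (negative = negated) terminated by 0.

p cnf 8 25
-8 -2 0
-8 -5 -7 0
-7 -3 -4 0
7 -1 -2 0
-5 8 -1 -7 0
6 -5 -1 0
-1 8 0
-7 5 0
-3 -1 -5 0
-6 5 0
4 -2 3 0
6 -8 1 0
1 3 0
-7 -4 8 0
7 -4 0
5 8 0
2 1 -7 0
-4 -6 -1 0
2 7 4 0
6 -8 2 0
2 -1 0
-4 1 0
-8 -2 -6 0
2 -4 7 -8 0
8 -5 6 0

x1 ↦ False,  x2 ↦ True,  x3 ↦ True,  x4 ↦ False,  x5 ↦ True,  x6 ↦ True,  x7 ↦ True,  x8 ↦ False

Try x8 = False.
(¬x1) alone gives x1 = False.
(x3) alone gives x3 = True.
(x5) alone gives x5 = True.
(¬x4) alone gives x4 = False.
(x6) alone gives x6 = True.
Try x2 = True.
Every clause is now satisfied; x7 is unconstrained.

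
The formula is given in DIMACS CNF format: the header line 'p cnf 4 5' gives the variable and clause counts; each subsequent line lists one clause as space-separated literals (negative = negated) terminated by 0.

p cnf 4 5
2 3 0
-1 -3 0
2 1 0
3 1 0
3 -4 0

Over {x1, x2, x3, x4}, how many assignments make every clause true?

3

There are 2^4 = 16 truth assignments over (x1, x2, x3, x4).
Check each against the 5 clauses (columns in the order x1, x2, x3, x4):
  F F F F  ✗ fails (x2 ∨ x3)
  F F F T  ✗ fails (x2 ∨ x3)
  F F T F  ✗ fails (x2 ∨ x1)
  F F T T  ✗ fails (x2 ∨ x1)
  F T F F  ✗ fails (x3 ∨ x1)
  F T F T  ✗ fails (x3 ∨ x1)
  F T T F  ✓ satisfies all
  F T T T  ✓ satisfies all
  T F F F  ✗ fails (x2 ∨ x3)
  T F F T  ✗ fails (x2 ∨ x3)
  T F T F  ✗ fails (¬x1 ∨ ¬x3)
  T F T T  ✗ fails (¬x1 ∨ ¬x3)
  T T F F  ✓ satisfies all
  T T F T  ✗ fails (x3 ∨ ¬x4)
  T T T F  ✗ fails (¬x1 ∨ ¬x3)
  T T T T  ✗ fails (¬x1 ∨ ¬x3)
3 of the 16 rows are models.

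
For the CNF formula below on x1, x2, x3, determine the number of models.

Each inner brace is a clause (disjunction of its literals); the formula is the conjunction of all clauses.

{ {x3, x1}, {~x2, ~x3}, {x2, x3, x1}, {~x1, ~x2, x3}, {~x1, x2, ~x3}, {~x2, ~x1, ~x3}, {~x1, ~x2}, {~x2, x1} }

2

There are 2^3 = 8 truth assignments over (x1, x2, x3).
Split on x1. With x1 = 1, the clauses containing x1 are satisfied and ~x1 drops from the rest; 1 of the 2^2 = 4 assignments to the other variables satisfy what remains.
With x1 = 0, by the same count on the reduced clause set, 1 assignment works.
(One model: x1=F, x2=F, x3=T.)
Total: 1 + 1 = 2.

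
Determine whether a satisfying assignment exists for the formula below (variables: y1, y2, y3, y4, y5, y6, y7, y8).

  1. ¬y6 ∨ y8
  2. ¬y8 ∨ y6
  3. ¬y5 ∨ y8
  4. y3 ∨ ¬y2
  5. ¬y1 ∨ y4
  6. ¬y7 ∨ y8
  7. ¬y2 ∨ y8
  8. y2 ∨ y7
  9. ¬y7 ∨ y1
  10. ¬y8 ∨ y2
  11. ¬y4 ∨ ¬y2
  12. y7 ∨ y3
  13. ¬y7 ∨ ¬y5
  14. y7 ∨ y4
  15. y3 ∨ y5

Unsatisfiable

Try y6 = False.
From the singleton clause (¬y8), y8 = False.
From the singleton clause (¬y5), y5 = False.
From the singleton clause (¬y7), y7 = False.
From the singleton clause (¬y2), y2 = False.
But (y2) is also a unit clause — contradiction.
Backtrack on y6: now try y6 = True.
From the singleton clause (y8), y8 = True.
From the singleton clause (y2), y2 = True.
From the singleton clause (y3), y3 = True.
From the singleton clause (¬y4), y4 = False.
From the singleton clause (¬y1), y1 = False.
From the singleton clause (¬y7), y7 = False.
But (y7) is also a unit clause — contradiction.
Both values of y6 lead to a conflict.
No assignment satisfies every clause.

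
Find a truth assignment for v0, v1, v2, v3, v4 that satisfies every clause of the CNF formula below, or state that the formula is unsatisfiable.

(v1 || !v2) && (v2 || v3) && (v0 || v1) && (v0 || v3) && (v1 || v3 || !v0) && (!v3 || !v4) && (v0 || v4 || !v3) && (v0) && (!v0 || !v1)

The clause (v0) is unit, so v0 = true.
The clause (!v1) is unit, so v1 = false.
The clause (!v2) is unit, so v2 = false.
The clause (v3) is unit, so v3 = true.
The clause (!v4) is unit, so v4 = false.
Every clause now holds.

v0=true; v1=false; v2=false; v3=true; v4=false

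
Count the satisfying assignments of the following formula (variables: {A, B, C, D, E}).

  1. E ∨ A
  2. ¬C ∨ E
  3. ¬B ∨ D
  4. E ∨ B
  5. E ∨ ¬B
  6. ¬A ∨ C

There are 2^5 = 32 truth assignments over (A, B, C, D, E).
Split on E. With E = True, the clauses containing E are satisfied and ¬E drops from the rest; 9 of the 2^4 = 16 assignments to the other variables satisfy what remains.
With E = False, by the same count on the reduced clause set, 0 assignments work.
(One model: A=F, B=F, C=F, D=F, E=T.)
Total: 9 + 0 = 9.

9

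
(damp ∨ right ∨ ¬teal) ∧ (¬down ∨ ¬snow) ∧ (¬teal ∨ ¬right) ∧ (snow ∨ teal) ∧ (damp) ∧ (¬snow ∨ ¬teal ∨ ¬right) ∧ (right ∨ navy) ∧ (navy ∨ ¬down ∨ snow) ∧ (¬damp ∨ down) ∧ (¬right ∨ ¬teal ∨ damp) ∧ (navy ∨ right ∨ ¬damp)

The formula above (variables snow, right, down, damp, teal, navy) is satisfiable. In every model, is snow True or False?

Suppose snow = True.
The clause (¬down) is unit, so down = False.
The clause (damp) is unit, so damp = True.
Now (¬damp) is unsatisfied and unit — conflict.
So every satisfying assignment has snow = False.

False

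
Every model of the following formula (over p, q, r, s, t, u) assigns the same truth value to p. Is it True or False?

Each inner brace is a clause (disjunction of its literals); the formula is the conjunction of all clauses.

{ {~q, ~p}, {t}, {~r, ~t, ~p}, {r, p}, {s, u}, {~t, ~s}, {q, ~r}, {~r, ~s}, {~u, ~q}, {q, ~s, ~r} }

True

Suppose p = 0.
(t) alone gives t = 1.
(r) alone gives r = 1.
(~s) alone gives s = 0.
(u) alone gives u = 1.
(q) alone gives q = 1.
That conflicts with the unit clause (~q).
So every satisfying assignment has p = True.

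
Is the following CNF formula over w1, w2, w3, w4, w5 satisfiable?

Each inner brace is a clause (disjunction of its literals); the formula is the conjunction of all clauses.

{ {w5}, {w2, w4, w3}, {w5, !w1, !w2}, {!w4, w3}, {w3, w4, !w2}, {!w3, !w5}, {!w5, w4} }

No, unsatisfiable

From the singleton clause (w5), w5 = true.
From the singleton clause (!w3), w3 = false.
From the singleton clause (!w4), w4 = false.
Now (w4) is unsatisfied and unit — conflict.
No assignment satisfies every clause.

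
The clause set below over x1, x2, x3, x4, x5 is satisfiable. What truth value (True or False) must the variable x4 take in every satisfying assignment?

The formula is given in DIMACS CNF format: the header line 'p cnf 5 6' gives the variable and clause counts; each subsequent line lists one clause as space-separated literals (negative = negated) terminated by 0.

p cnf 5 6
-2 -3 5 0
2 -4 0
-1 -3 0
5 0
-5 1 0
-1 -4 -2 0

Suppose x4 = True.
The clause (x2) is unit, so x2 = True.
The clause (x5) is unit, so x5 = True.
The clause (x1) is unit, so x1 = True.
That conflicts with the unit clause (¬x1).
So every satisfying assignment has x4 = False.

False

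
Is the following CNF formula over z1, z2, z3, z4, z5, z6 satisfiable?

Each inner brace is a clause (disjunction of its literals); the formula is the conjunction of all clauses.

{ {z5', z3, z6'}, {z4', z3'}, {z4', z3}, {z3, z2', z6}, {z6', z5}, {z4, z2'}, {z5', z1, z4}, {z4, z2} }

No

Suppose z4 = 0.
Unit clause (z2') forces z2 = 0.
Now (z2) is unsatisfied and unit — conflict.
Backtrack on z4: now try z4 = 1.
Unit clause (z3') forces z3 = 0.
Now (z3) is unsatisfied and unit — conflict.
Both values of z4 lead to a conflict.
No assignment satisfies every clause.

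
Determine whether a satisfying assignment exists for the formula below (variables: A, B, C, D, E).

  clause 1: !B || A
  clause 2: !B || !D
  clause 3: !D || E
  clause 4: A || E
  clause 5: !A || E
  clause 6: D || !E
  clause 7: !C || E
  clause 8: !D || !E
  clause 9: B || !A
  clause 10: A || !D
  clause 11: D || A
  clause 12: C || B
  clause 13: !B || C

No, unsatisfiable

Suppose B = false.
Unit clause (!A) forces A = false.
Unit clause (E) forces E = true.
Unit clause (D) forces D = true.
Now (!D) is unsatisfied and unit — conflict.
That branch fails; take B = true instead.
Unit clause (A) forces A = true.
Unit clause (!D) forces D = false.
Unit clause (E) forces E = true.
Now (!E) is unsatisfied and unit — conflict.
Both values of B lead to a conflict.
No assignment satisfies every clause.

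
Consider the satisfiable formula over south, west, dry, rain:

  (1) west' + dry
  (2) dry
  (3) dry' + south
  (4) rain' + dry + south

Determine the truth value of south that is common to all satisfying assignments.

True

Suppose south = 0.
Unit clause (dry) forces dry = 1.
But (dry') is also a unit clause — contradiction.
So every satisfying assignment has south = True.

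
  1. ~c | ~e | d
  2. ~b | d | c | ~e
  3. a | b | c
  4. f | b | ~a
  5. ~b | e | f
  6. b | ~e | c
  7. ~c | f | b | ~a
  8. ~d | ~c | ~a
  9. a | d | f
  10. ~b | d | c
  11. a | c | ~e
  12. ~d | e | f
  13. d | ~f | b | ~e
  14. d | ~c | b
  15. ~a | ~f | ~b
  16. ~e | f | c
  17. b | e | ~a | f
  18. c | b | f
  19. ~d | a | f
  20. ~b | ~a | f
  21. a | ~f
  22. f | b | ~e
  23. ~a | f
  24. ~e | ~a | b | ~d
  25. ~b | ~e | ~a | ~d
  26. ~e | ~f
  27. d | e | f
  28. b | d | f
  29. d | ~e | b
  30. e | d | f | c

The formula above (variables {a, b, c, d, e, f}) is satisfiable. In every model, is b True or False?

False

Suppose b = 1.
Try e = 1.
The clause (~f) is unit, so f = 0.
The clause (c) is unit, so c = 1.
The clause (d) is unit, so d = 1.
The clause (~a) is unit, so a = 0.
Now (a) is unsatisfied and unit — conflict.
Backtrack on e: now try e = 0.
The clause (f) is unit, so f = 1.
The clause (~a) is unit, so a = 0.
Now (a) is unsatisfied and unit — conflict.
Either choice for e ends in contradiction.
So every satisfying assignment has b = False.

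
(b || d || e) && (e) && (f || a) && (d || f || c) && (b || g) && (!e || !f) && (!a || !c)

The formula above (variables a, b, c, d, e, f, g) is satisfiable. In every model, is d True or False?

Suppose d = false.
(e) alone gives e = true.
(!f) alone gives f = false.
(a) alone gives a = true.
(c) alone gives c = true.
But (!c) is also a unit clause — contradiction.
So every satisfying assignment has d = True.

True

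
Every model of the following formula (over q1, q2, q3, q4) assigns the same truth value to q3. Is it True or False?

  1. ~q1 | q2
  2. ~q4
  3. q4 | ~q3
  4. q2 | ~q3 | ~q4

Suppose q3 = 1.
Unit clause (~q4) forces q4 = 0.
But (q4) is also a unit clause — contradiction.
So every satisfying assignment has q3 = False.

False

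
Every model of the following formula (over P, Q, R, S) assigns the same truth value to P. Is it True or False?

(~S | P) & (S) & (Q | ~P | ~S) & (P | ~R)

Suppose P = 0.
The clause (~S) is unit, so S = 0.
That conflicts with the unit clause (S).
So every satisfying assignment has P = True.

True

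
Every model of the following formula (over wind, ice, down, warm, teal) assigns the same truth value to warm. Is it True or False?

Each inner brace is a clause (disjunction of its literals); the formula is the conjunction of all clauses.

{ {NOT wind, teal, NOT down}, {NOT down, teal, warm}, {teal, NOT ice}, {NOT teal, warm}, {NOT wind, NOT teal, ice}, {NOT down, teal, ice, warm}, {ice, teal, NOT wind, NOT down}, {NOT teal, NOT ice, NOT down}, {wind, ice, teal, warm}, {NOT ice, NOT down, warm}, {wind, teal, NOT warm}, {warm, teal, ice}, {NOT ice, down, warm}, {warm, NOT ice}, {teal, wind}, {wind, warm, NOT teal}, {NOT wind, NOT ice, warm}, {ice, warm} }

Suppose warm = false.
The clause (NOT teal) is unit, so teal = false.
The clause (NOT down) is unit, so down = false.
The clause (NOT ice) is unit, so ice = false.
That conflicts with the unit clause (ice).
So every satisfying assignment has warm = True.

True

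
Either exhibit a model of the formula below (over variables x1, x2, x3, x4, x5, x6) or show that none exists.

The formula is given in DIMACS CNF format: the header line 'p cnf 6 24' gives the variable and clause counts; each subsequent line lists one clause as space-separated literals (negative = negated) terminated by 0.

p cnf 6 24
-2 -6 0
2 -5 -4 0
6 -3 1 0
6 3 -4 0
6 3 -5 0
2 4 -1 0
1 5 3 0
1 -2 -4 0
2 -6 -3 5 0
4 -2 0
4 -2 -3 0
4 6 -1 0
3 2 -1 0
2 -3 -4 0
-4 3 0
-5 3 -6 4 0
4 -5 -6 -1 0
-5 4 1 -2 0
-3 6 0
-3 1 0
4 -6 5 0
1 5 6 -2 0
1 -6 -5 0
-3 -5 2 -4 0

Case x2 = False:
Case x5 = False:
Case x4 = True:
(¬x3) alone gives x3 = False.
But (x3) is also a unit clause — contradiction.
That branch fails; take x4 = False instead.
(¬x1) alone gives x1 = False.
(x3) alone gives x3 = True.
But (¬x3) is also a unit clause — contradiction.
Either choice for x4 ends in contradiction.
That branch fails; take x5 = True instead.
(¬x4) alone gives x4 = False.
(¬x1) alone gives x1 = False.
(¬x3) alone gives x3 = False.
(x6) alone gives x6 = True.
But (¬x6) is also a unit clause — contradiction.
Either choice for x5 ends in contradiction.
That branch fails; take x2 = True instead.
(¬x6) alone gives x6 = False.
(x4) alone gives x4 = True.
(x3) alone gives x3 = True.
But (¬x3) is also a unit clause — contradiction.
Either choice for x2 ends in contradiction.

UNSATISFIABLE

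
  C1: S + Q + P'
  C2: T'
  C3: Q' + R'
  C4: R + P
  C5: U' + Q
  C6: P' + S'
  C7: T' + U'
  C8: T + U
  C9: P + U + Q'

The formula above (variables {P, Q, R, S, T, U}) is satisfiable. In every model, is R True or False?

Suppose R = 1.
From the singleton clause (T'), T = 0.
From the singleton clause (Q'), Q = 0.
From the singleton clause (U'), U = 0.
But (U) is also a unit clause — contradiction.
So every satisfying assignment has R = False.

False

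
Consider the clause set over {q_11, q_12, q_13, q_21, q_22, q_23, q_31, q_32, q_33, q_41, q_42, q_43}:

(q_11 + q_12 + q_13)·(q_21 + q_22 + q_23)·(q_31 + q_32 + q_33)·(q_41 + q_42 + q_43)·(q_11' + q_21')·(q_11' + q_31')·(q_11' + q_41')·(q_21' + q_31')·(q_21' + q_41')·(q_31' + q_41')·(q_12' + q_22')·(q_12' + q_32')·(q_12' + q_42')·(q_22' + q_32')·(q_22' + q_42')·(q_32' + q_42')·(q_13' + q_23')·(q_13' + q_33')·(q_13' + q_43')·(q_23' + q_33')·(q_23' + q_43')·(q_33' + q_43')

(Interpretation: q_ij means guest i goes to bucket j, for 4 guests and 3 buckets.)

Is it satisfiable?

Branch on q_11: set q_11 = 0.
Branch on q_12: set q_12 = 1.
Unit clause (q_22') forces q_22 = 0.
Unit clause (q_32') forces q_32 = 0.
Unit clause (q_42') forces q_42 = 0.
Branch on q_21: set q_21 = 1.
Unit clause (q_31') forces q_31 = 0.
Unit clause (q_33) forces q_33 = 1.
Unit clause (q_41') forces q_41 = 0.
Unit clause (q_43) forces q_43 = 1.
But (q_43') is also a unit clause — contradiction.
So q_21 must be the other value — set q_21 = 0.
Unit clause (q_23) forces q_23 = 1.
Unit clause (q_13') forces q_13 = 0.
Unit clause (q_33') forces q_33 = 0.
Unit clause (q_31) forces q_31 = 1.
Unit clause (q_41') forces q_41 = 0.
Unit clause (q_43) forces q_43 = 1.
But (q_43') is also a unit clause — contradiction.
Either choice for q_21 ends in contradiction.
So q_12 must be the other value — set q_12 = 0.
Unit clause (q_13) forces q_13 = 1.
Unit clause (q_23') forces q_23 = 0.
Unit clause (q_33') forces q_33 = 0.
Unit clause (q_43') forces q_43 = 0.
Branch on q_21: set q_21 = 1.
Unit clause (q_31') forces q_31 = 0.
Unit clause (q_32) forces q_32 = 1.
Unit clause (q_41') forces q_41 = 0.
Unit clause (q_42) forces q_42 = 1.
But (q_42') is also a unit clause — contradiction.
So q_21 must be the other value — set q_21 = 0.
Unit clause (q_22) forces q_22 = 1.
Unit clause (q_32') forces q_32 = 0.
Unit clause (q_31) forces q_31 = 1.
Unit clause (q_41') forces q_41 = 0.
Unit clause (q_42) forces q_42 = 1.
But (q_42') is also a unit clause — contradiction.
Either choice for q_21 ends in contradiction.
Either choice for q_12 ends in contradiction.
So q_11 must be the other value — set q_11 = 1.
Unit clause (q_21') forces q_21 = 0.
Unit clause (q_31') forces q_31 = 0.
Unit clause (q_41') forces q_41 = 0.
Branch on q_22: set q_22 = 1.
Unit clause (q_12') forces q_12 = 0.
Unit clause (q_32') forces q_32 = 0.
Unit clause (q_33) forces q_33 = 1.
Unit clause (q_42') forces q_42 = 0.
Unit clause (q_43) forces q_43 = 1.
But (q_43') is also a unit clause — contradiction.
So q_22 must be the other value — set q_22 = 0.
Unit clause (q_23) forces q_23 = 1.
Unit clause (q_13') forces q_13 = 0.
Unit clause (q_33') forces q_33 = 0.
Unit clause (q_32) forces q_32 = 1.
Unit clause (q_12') forces q_12 = 0.
Unit clause (q_42') forces q_42 = 0.
Unit clause (q_43) forces q_43 = 1.
But (q_43') is also a unit clause — contradiction.
Either choice for q_22 ends in contradiction.
Either choice for q_11 ends in contradiction.
No assignment satisfies every clause.

No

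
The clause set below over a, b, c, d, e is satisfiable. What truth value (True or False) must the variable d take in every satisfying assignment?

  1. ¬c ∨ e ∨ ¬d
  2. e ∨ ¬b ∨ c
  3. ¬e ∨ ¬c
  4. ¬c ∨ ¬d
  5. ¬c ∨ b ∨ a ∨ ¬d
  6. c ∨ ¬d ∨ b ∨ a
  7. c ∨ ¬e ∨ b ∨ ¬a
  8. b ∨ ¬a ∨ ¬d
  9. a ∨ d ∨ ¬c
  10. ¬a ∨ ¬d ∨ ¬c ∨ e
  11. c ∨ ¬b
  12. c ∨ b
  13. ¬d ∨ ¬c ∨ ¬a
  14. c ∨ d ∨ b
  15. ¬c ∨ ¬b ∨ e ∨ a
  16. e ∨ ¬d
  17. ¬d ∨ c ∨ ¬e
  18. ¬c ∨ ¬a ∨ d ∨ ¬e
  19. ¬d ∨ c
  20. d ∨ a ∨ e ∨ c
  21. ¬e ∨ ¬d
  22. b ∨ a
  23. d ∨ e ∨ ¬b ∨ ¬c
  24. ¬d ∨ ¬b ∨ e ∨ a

False

Suppose d = True.
(¬c) alone gives c = False.
That conflicts with the unit clause (c).
So every satisfying assignment has d = False.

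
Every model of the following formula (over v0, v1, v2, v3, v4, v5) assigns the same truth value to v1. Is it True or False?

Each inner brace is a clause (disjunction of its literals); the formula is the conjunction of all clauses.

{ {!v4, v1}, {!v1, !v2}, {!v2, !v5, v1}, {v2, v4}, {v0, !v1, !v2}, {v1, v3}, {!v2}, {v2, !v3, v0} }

Suppose v1 = false.
The clause (!v4) is unit, so v4 = false.
The clause (v2) is unit, so v2 = true.
Now (!v2) is unsatisfied and unit — conflict.
So every satisfying assignment has v1 = True.

True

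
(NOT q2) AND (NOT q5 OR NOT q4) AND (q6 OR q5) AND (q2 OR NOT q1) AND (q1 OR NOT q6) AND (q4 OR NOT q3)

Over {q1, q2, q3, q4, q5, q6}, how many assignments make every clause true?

There are 2^6 = 64 truth assignments over (q1, q2, q3, q4, q5, q6).
Split on q4. With q4 = true, the clauses containing q4 are satisfied and NOT q4 drops from the rest; 0 of the 2^5 = 32 assignments to the other variables satisfy what remains.
With q4 = false, by the same count on the reduced clause set, 1 assignment works.
(One model: q1=F, q2=F, q3=F, q4=F, q5=T, q6=F.)
Total: 0 + 1 = 1.

1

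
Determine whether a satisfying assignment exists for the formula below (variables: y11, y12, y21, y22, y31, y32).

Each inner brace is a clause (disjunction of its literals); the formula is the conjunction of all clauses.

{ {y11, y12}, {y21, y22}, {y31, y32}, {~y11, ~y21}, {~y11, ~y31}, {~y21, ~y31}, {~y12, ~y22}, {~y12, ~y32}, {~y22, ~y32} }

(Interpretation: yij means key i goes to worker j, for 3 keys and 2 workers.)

Unsatisfiable

Branch on y11: set y11 = 1.
(~y21) alone gives y21 = 0.
(y22) alone gives y22 = 1.
(~y31) alone gives y31 = 0.
(y32) alone gives y32 = 1.
That conflicts with the unit clause (~y32).
Undo y11 and try y11 = 0.
(y12) alone gives y12 = 1.
(~y22) alone gives y22 = 0.
(y21) alone gives y21 = 1.
(~y31) alone gives y31 = 0.
(y32) alone gives y32 = 1.
That conflicts with the unit clause (~y32).
Either choice for y11 ends in contradiction.
No assignment satisfies every clause.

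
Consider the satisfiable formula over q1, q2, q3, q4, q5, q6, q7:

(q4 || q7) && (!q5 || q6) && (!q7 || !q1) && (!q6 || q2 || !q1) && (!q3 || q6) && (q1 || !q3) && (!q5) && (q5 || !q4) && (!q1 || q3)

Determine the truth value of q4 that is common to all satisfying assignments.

Suppose q4 = true.
The clause (!q5) is unit, so q5 = false.
Now (q5) is unsatisfied and unit — conflict.
So every satisfying assignment has q4 = False.

False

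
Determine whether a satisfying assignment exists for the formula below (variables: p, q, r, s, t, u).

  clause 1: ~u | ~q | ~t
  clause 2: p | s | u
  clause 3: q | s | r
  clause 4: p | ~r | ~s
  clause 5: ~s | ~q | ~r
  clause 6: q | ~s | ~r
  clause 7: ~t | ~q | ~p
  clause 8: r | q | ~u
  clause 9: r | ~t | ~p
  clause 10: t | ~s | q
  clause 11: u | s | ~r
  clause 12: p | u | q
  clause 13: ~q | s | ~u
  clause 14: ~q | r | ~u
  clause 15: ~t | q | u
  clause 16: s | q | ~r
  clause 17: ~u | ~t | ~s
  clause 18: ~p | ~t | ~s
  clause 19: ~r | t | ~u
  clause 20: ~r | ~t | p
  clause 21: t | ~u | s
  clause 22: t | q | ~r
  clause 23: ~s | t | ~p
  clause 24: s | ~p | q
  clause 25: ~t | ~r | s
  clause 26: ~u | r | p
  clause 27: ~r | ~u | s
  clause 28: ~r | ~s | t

Branch on u: set u = 0.
Branch on p: set p = 0.
(s) alone gives s = 1.
(~r) alone gives r = 0.
(q) alone gives q = 1.
Every clause is now satisfied; t is unconstrained.
A satisfying assignment: p ↦ 0, q ↦ 1, r ↦ 0, s ↦ 1, t ↦ 1, u ↦ 0.

Yes, satisfiable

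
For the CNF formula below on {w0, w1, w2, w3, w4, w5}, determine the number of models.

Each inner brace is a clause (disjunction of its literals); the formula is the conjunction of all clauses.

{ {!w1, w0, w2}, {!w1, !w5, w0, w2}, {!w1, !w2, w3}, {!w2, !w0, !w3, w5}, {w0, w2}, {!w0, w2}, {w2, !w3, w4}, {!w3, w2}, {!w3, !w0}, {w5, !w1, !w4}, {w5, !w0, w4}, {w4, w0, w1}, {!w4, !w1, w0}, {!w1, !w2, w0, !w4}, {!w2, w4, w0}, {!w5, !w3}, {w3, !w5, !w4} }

There are 2^6 = 64 truth assignments over (w0, w1, w2, w3, w4, w5).
Split on w3. With w3 = true, the clauses containing w3 are satisfied and !w3 drops from the rest; 1 of the 2^5 = 32 assignments to the other variables satisfy what remains.
With w3 = false, by the same count on the reduced clause set, 3 assignments work.
(One model: w0=F, w1=F, w2=T, w3=F, w4=T, w5=F.)
Total: 1 + 3 = 4.

4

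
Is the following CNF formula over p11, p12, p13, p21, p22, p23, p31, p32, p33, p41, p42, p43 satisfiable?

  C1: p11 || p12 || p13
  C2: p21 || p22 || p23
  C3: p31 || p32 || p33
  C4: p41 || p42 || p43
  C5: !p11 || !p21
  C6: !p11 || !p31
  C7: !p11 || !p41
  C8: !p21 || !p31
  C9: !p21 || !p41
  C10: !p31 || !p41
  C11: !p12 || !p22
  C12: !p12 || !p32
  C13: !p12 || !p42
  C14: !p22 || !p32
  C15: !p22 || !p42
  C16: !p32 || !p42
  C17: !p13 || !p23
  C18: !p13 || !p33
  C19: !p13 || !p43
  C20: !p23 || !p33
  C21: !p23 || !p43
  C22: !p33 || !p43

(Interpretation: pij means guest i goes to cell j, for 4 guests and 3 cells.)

Branch on p11: set p11 = false.
Branch on p12: set p12 = true.
Unit clause (!p22) forces p22 = false.
Unit clause (!p32) forces p32 = false.
Unit clause (!p42) forces p42 = false.
Branch on p21: set p21 = true.
Unit clause (!p31) forces p31 = false.
Unit clause (p33) forces p33 = true.
Unit clause (!p41) forces p41 = false.
Unit clause (p43) forces p43 = true.
But (!p43) is also a unit clause — contradiction.
That branch fails; take p21 = false instead.
Unit clause (p23) forces p23 = true.
Unit clause (!p13) forces p13 = false.
Unit clause (!p33) forces p33 = false.
Unit clause (p31) forces p31 = true.
Unit clause (!p41) forces p41 = false.
Unit clause (p43) forces p43 = true.
But (!p43) is also a unit clause — contradiction.
Either choice for p21 ends in contradiction.
That branch fails; take p12 = false instead.
Unit clause (p13) forces p13 = true.
Unit clause (!p23) forces p23 = false.
Unit clause (!p33) forces p33 = false.
Unit clause (!p43) forces p43 = false.
Branch on p21: set p21 = true.
Unit clause (!p31) forces p31 = false.
Unit clause (p32) forces p32 = true.
Unit clause (!p41) forces p41 = false.
Unit clause (p42) forces p42 = true.
But (!p42) is also a unit clause — contradiction.
That branch fails; take p21 = false instead.
Unit clause (p22) forces p22 = true.
Unit clause (!p32) forces p32 = false.
Unit clause (p31) forces p31 = true.
Unit clause (!p41) forces p41 = false.
Unit clause (p42) forces p42 = true.
But (!p42) is also a unit clause — contradiction.
Either choice for p21 ends in contradiction.
Either choice for p12 ends in contradiction.
That branch fails; take p11 = true instead.
Unit clause (!p21) forces p21 = false.
Unit clause (!p31) forces p31 = false.
Unit clause (!p41) forces p41 = false.
Branch on p22: set p22 = true.
Unit clause (!p12) forces p12 = false.
Unit clause (!p32) forces p32 = false.
Unit clause (p33) forces p33 = true.
Unit clause (!p42) forces p42 = false.
Unit clause (p43) forces p43 = true.
But (!p43) is also a unit clause — contradiction.
That branch fails; take p22 = false instead.
Unit clause (p23) forces p23 = true.
Unit clause (!p13) forces p13 = false.
Unit clause (!p33) forces p33 = false.
Unit clause (p32) forces p32 = true.
Unit clause (!p12) forces p12 = false.
Unit clause (!p42) forces p42 = false.
Unit clause (p43) forces p43 = true.
But (!p43) is also a unit clause — contradiction.
Either choice for p22 ends in contradiction.
Either choice for p11 ends in contradiction.
No assignment satisfies every clause.

No, unsatisfiable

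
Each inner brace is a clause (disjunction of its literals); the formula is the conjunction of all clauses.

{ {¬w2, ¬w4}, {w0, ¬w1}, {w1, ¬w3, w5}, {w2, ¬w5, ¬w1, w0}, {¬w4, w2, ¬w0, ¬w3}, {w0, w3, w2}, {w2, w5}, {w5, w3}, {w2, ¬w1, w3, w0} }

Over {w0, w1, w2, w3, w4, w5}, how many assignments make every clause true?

There are 2^6 = 64 truth assignments over (w0, w1, w2, w3, w4, w5).
Split on w3. With w3 = True, the clauses containing w3 are satisfied and ¬w3 drops from the rest; 8 of the 2^5 = 32 assignments to the other variables satisfy what remains.
With w3 = False, by the same count on the reduced clause set, 7 assignments work.
Total: 8 + 7 = 15.

15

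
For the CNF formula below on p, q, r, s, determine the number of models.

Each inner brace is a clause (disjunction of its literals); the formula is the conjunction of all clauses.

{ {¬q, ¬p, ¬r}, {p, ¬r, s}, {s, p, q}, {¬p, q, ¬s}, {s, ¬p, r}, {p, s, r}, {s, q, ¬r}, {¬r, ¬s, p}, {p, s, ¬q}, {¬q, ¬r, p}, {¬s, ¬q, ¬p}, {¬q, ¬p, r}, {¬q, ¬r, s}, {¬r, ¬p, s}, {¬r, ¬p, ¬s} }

2

There are 2^4 = 16 truth assignments over (p, q, r, s).
Check each against the 15 clauses (columns in the order p, q, r, s):
  F F F F  ✗ fails (s ∨ p ∨ q)
  F F F T  ✓ satisfies all
  F F T F  ✗ fails (p ∨ ¬r ∨ s)
  F F T T  ✗ fails (¬r ∨ ¬s ∨ p)
  F T F F  ✗ fails (p ∨ s ∨ r)
  F T F T  ✓ satisfies all
  F T T F  ✗ fails (p ∨ ¬r ∨ s)
  F T T T  ✗ fails (¬r ∨ ¬s ∨ p)
  T F F F  ✗ fails (s ∨ ¬p ∨ r)
  T F F T  ✗ fails (¬p ∨ q ∨ ¬s)
  T F T F  ✗ fails (s ∨ q ∨ ¬r)
  T F T T  ✗ fails (¬p ∨ q ∨ ¬s)
  T T F F  ✗ fails (s ∨ ¬p ∨ r)
  T T F T  ✗ fails (¬s ∨ ¬q ∨ ¬p)
  T T T F  ✗ fails (¬q ∨ ¬p ∨ ¬r)
  T T T T  ✗ fails (¬q ∨ ¬p ∨ ¬r)
2 of the 16 rows are models.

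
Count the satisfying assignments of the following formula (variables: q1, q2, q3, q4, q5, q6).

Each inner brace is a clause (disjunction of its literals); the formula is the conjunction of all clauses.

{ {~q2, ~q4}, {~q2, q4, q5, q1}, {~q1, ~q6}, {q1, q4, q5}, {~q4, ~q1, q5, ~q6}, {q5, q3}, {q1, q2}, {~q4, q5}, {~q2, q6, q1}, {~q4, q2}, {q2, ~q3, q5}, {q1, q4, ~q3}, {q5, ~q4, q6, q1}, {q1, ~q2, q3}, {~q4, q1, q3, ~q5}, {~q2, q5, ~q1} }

4

There are 2^6 = 64 truth assignments over (q1, q2, q3, q4, q5, q6).
Split on q1. With q1 = 1, the clauses containing q1 are satisfied and ~q1 drops from the rest; 4 of the 2^5 = 32 assignments to the other variables satisfy what remains.
With q1 = 0, by the same count on the reduced clause set, 0 assignments work.
Total: 4 + 0 = 4.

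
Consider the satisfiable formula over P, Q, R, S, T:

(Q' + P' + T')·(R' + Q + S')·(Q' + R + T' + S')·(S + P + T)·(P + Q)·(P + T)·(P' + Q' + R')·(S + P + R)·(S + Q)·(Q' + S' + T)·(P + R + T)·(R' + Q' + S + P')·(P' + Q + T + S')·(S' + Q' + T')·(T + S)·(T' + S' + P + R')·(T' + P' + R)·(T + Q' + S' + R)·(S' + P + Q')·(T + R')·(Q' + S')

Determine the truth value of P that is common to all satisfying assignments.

Suppose P = 1.
Case Q = 0:
The clause (S) is unit, so S = 1.
The clause (R') is unit, so R = 0.
The clause (T) is unit, so T = 1.
That conflicts with the unit clause (T').
Backtrack on Q: now try Q = 1.
The clause (T') is unit, so T = 0.
The clause (R') is unit, so R = 0.
The clause (S') is unit, so S = 0.
That conflicts with the unit clause (S).
Either choice for Q ends in contradiction.
So every satisfying assignment has P = False.

False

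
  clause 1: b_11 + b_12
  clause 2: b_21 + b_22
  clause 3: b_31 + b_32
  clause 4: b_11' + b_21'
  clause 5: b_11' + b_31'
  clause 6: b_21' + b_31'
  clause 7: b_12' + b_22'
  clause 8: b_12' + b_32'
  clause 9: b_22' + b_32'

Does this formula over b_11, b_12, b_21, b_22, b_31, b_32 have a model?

Suppose b_11 = 1.
(b_21') alone gives b_21 = 0.
(b_22) alone gives b_22 = 1.
(b_31') alone gives b_31 = 0.
(b_32) alone gives b_32 = 1.
But (b_32') is also a unit clause — contradiction.
Backtrack on b_11: now try b_11 = 0.
(b_12) alone gives b_12 = 1.
(b_22') alone gives b_22 = 0.
(b_21) alone gives b_21 = 1.
(b_31') alone gives b_31 = 0.
(b_32) alone gives b_32 = 1.
But (b_32') is also a unit clause — contradiction.
Both values of b_11 lead to a conflict.
No assignment satisfies every clause.

No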